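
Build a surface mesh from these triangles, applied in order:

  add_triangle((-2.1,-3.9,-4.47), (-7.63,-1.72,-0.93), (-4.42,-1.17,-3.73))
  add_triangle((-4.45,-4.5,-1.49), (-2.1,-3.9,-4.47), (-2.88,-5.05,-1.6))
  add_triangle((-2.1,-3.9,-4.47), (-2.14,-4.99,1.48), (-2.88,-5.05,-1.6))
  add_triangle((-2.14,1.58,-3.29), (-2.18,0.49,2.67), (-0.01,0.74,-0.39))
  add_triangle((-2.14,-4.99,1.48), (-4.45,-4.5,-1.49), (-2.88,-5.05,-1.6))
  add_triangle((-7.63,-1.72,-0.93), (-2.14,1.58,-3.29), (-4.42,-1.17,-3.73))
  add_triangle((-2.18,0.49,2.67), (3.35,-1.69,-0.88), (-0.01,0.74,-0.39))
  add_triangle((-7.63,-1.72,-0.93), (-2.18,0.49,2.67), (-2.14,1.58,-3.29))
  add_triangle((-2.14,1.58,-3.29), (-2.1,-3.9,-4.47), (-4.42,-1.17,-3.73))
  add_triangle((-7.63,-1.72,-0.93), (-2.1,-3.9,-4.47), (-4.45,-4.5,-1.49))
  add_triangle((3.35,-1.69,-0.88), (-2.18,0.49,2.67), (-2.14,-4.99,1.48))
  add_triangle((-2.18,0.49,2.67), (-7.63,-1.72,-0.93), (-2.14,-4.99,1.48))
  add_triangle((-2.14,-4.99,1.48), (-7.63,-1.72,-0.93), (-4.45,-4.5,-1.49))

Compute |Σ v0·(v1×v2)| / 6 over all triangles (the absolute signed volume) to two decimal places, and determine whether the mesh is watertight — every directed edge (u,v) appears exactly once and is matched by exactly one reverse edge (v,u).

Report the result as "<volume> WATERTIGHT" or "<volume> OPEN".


Per-triangle v0·(v1×v2)/6:
  t1: +12.9755
  t2: +5.1345
  t3: +2.2412
  t4: +1.4238
  t5: +4.8148
  t6: +9.0385
  t7: +0.7270
  t8: +11.4800
  t9: +7.9219
  t10: +14.6099
  t11: +6.7951
  t12: +19.0006
  t13: +13.1730
Σ = +109.3359 → |volume| = 109.34

Directed edges: 39 total; 5 unmatched, e.g. (-2.1,-3.9,-4.47)→(-2.14,-4.99,1.48) → open.

109.34 OPEN


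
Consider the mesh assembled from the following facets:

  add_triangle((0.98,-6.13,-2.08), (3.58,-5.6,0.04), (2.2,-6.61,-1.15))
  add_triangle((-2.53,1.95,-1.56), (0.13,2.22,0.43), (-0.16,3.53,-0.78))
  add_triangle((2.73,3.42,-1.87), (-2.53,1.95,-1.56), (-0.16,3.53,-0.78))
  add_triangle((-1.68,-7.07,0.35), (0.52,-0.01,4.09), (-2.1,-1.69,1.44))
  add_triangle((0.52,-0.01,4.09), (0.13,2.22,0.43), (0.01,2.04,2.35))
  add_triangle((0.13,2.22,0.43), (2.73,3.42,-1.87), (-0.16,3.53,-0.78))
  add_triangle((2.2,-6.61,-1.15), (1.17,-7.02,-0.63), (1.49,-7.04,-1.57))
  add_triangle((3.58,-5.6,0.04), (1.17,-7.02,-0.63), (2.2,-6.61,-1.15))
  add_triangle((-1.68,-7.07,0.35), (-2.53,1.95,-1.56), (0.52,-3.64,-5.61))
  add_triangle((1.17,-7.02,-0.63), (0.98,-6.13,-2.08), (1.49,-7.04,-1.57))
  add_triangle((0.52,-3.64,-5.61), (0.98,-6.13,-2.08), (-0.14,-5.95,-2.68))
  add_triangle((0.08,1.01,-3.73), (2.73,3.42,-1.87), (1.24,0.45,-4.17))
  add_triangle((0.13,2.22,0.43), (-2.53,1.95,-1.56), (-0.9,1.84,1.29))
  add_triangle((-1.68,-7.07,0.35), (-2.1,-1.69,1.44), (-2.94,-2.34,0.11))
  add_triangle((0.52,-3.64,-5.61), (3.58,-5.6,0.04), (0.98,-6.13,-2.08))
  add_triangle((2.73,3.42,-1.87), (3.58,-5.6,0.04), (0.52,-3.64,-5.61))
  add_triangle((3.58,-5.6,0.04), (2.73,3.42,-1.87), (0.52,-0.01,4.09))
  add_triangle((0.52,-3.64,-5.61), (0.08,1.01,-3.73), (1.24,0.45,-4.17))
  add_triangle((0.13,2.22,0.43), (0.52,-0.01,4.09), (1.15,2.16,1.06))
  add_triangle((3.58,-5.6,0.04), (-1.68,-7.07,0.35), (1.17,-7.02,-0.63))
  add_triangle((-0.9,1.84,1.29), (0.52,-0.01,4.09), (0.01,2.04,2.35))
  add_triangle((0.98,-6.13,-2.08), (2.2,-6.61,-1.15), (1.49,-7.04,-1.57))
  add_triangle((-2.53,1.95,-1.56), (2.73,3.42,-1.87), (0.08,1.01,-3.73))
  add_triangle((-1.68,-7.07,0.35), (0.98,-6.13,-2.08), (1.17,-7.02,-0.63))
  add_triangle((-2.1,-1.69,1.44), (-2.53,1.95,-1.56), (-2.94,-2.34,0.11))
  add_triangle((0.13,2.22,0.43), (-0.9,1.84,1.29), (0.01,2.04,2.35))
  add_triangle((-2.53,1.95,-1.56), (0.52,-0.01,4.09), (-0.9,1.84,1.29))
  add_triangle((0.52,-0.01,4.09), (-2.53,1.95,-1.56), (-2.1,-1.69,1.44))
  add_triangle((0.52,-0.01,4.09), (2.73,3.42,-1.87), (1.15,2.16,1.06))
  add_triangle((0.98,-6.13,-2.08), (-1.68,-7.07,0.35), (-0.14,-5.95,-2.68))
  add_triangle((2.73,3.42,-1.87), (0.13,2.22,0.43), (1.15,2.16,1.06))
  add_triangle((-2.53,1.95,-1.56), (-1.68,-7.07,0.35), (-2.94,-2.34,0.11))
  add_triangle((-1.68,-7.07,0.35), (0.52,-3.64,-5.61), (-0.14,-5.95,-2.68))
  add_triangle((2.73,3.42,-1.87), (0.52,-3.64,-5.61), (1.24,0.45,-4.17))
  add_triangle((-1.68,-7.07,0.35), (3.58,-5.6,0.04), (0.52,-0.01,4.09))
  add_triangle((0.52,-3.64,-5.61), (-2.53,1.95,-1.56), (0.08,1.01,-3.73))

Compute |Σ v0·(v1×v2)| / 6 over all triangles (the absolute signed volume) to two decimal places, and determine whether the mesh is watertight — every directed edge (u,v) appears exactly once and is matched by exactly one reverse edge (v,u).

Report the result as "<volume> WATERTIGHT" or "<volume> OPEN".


Per-triangle v0·(v1×v2)/6:
  t1: +0.7315
  t2: +1.1691
  t3: +3.5172
  t4: +9.0192
  t5: +0.5423
  t6: +1.7137
  t7: +0.9993
  t8: +2.4214
  t9: +22.8114
  t10: +0.6126
  t11: +4.8356
  t12: +3.2197
  t13: +1.6359
  t14: +3.8218
  t15: +11.8771
  t16: +28.9740
  t17: +19.6518
  t18: +3.5214
  t19: +1.4260
  t20: +4.8630
  t21: +1.1210
  t22: +0.5494
  t23: +7.1977
  t24: +5.1643
  t25: +2.6291
  t26: +0.6911
  t27: +1.5180
  t28: +5.7094
  t29: +2.0113
  t30: +4.9628
  t31: +1.5596
  t32: +4.0904
  t33: +3.8370
  t34: +3.8462
  t35: +23.8097
  t36: +7.8420
Σ = +203.9026 → |volume| = 203.90

Directed edges: 108 total, each appears once with its reverse present → watertight.

203.90 WATERTIGHT


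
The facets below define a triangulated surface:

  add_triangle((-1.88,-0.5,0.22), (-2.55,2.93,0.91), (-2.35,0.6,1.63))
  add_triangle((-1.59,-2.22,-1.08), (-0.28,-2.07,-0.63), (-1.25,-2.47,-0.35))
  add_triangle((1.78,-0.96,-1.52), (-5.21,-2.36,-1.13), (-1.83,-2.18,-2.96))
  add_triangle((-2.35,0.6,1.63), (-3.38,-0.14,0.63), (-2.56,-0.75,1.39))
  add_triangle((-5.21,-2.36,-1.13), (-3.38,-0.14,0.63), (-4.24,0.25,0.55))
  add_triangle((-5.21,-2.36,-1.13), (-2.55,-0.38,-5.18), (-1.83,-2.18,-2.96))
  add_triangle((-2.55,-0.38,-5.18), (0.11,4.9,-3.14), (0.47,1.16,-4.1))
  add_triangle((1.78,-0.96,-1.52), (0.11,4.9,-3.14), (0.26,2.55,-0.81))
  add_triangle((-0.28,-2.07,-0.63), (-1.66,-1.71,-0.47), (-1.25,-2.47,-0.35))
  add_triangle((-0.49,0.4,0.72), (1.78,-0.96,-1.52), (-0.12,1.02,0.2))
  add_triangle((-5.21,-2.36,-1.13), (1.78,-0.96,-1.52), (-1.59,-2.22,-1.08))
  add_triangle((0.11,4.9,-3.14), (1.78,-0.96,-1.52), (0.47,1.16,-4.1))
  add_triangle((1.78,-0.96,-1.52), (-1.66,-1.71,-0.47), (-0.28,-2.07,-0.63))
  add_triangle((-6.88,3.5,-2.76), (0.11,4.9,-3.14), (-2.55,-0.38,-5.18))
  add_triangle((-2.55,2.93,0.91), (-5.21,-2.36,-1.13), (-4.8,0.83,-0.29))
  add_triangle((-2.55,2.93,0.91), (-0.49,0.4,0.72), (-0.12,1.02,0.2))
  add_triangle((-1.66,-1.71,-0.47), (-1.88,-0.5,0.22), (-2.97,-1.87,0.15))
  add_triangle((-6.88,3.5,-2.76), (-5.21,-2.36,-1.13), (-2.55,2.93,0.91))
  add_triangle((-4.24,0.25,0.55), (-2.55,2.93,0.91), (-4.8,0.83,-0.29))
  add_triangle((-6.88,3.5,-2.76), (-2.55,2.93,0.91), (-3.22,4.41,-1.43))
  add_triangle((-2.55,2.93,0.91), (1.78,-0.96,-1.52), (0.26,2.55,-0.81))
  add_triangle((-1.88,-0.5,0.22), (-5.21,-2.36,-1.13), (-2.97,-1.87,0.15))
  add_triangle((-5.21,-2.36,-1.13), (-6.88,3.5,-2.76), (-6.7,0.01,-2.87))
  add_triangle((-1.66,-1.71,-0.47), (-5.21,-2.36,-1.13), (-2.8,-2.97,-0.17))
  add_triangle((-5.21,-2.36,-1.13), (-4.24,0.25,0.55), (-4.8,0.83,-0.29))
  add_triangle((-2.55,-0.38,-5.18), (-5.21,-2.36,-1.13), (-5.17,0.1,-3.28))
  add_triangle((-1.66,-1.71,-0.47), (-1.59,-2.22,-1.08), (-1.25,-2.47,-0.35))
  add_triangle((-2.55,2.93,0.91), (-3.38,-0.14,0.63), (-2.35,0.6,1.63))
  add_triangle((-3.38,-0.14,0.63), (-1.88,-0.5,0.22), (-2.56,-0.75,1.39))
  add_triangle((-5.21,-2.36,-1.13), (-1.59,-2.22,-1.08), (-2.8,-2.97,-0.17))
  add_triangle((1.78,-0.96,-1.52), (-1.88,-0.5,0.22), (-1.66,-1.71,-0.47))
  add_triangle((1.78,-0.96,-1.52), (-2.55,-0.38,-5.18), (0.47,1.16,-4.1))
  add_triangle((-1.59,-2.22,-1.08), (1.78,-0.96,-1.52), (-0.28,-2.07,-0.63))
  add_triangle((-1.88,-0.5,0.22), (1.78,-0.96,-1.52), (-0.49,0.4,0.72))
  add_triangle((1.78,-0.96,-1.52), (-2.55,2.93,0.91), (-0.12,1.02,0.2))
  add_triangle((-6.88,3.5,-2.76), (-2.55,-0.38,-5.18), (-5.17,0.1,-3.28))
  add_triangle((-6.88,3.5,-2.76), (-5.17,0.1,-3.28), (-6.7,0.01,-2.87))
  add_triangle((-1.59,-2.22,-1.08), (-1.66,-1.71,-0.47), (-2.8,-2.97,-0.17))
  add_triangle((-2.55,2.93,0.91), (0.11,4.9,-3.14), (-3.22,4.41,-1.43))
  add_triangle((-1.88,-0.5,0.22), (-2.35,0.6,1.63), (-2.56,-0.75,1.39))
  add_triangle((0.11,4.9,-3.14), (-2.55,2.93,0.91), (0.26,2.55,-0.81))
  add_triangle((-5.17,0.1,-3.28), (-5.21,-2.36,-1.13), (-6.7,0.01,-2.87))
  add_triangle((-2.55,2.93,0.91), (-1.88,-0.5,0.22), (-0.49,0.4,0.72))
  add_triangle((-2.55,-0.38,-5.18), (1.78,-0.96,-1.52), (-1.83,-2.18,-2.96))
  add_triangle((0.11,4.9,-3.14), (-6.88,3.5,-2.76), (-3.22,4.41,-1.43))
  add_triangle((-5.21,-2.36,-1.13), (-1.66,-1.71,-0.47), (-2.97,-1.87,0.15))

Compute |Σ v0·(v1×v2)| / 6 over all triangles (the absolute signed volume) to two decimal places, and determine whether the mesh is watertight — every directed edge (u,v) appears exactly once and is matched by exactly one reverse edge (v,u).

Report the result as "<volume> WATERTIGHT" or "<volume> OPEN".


Per-triangle v0·(v1×v2)/6:
  t1: -1.2972
  t2: +0.3065
  t3: +1.6950
  t4: +0.7910
  t5: +0.7940
  t6: +7.1532
  t7: +8.9332
  t8: +1.5660
  t9: -0.1821
  t10: +0.0815
  t11: +1.3548
  t12: +4.1644
  t13: -0.5720
  t14: +29.7476
  t15: -1.1525
  t16: +0.2153
  t17: -0.1463
  t18: +12.9029
  t19: +2.0166
  t20: +6.4027
  t21: -0.7404
  t22: +0.5285
  t23: +4.7881
  t24: -0.5263
  t25: +2.4182
  t26: +8.3579
  t27: +0.2067
  t28: +1.8676
  t29: +0.2644
  t30: +1.6557
  t31: -0.2230
  t32: +5.0113
  t33: +0.8127
  t34: +0.0797
  t35: +0.4042
  t36: +9.7409
  t37: +4.1710
  t38: -0.1152
  t39: +4.5737
  t40: -0.4479
  t41: +2.2220
  t42: +2.7034
  t43: +0.6476
  t44: +4.5575
  t45: +9.3350
  t46: +0.7108
Σ = +137.7783 → |volume| = 137.78

Directed edges: 138 total; 6 unmatched, e.g. (-5.21,-2.36,-1.13)→(-3.38,-0.14,0.63) → open.

137.78 OPEN


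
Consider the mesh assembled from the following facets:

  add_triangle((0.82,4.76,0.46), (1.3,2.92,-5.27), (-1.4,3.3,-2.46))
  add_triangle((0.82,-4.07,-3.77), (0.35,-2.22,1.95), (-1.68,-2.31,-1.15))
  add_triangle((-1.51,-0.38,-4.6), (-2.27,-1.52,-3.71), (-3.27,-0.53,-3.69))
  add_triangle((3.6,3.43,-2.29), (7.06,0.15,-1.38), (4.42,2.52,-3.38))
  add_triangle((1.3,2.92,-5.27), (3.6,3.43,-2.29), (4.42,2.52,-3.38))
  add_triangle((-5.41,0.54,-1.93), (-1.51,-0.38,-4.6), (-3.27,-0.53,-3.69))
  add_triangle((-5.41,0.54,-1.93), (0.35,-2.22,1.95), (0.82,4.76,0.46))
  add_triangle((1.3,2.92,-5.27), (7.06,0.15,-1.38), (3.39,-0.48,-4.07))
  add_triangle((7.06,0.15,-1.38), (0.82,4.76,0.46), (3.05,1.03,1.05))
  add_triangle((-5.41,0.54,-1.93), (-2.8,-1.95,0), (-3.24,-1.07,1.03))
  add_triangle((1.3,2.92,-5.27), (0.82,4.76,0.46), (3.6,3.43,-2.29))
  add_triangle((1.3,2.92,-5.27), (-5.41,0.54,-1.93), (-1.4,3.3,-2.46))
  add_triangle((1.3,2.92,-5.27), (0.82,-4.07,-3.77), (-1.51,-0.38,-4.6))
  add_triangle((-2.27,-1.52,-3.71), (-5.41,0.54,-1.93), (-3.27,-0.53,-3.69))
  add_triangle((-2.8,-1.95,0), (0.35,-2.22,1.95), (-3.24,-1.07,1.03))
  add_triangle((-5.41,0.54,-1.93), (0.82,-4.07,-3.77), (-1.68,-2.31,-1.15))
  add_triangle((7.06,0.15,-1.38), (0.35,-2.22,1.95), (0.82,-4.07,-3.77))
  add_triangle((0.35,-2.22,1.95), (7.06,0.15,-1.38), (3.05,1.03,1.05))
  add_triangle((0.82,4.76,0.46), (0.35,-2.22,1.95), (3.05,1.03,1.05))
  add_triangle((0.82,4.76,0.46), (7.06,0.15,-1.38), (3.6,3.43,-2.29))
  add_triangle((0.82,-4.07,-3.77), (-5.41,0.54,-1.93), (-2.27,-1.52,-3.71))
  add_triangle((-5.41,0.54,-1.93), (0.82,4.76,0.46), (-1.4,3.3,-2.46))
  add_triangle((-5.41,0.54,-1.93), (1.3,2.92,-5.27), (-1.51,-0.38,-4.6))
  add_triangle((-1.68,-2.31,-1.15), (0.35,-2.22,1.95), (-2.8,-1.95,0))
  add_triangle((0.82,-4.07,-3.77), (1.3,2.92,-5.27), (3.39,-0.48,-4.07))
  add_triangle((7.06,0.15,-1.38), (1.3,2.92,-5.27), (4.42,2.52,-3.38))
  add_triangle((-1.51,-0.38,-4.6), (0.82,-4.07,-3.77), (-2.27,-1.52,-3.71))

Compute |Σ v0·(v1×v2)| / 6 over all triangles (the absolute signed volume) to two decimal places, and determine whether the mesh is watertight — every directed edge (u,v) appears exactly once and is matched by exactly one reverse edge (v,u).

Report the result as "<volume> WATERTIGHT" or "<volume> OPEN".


Per-triangle v0·(v1×v2)/6:
  t1: +10.4277
  t2: +5.7652
  t3: +1.7337
  t4: +5.3997
  t5: +5.0821
  t6: +1.9285
  t7: +8.2980
  t8: +14.8546
  t9: +8.4819
  t10: +3.1391
  t11: +11.5969
  t12: +10.9471
  t13: +14.0239
  t14: +1.7345
  t15: +2.2639
  t16: +7.0957
  t17: +19.1685
  t18: +6.6069
  t19: +4.3805
  t20: +11.3000
  t21: +4.0312
  t22: +9.0365
  t23: +13.9119
  t24: +2.3596
  t25: +13.1715
  t26: +5.7559
  t27: +4.9461
Σ = +207.4410 → |volume| = 207.44

Directed edges: 81 total; 9 unmatched, e.g. (-5.41,0.54,-1.93)→(0.35,-2.22,1.95) → open.

207.44 OPEN


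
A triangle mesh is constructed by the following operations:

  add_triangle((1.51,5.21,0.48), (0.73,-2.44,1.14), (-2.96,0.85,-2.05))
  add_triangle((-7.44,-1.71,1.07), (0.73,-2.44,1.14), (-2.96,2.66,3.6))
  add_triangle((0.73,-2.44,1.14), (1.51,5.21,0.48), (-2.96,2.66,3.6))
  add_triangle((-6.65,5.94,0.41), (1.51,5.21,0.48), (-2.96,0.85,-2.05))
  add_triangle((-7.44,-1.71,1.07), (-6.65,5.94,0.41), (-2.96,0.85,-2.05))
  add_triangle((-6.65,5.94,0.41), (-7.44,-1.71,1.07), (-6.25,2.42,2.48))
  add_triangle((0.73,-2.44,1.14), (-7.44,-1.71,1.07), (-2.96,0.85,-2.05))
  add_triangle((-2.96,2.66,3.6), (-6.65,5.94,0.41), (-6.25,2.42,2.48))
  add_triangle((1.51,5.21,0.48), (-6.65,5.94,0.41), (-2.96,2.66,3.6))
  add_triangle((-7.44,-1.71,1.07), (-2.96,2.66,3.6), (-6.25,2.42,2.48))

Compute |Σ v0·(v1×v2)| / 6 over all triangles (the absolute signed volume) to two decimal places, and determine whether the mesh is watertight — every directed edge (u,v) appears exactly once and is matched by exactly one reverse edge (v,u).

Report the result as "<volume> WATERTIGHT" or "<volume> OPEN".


Per-triangle v0·(v1×v2)/6:
  t1: -1.1438
  t2: +15.4213
  t3: +8.6083
  t4: +15.0892
  t5: +21.8903
  t6: +17.2556
  t7: +5.6431
  t8: +12.0167
  t9: +24.8327
  t10: +8.6306
Σ = +128.2439 → |volume| = 128.24

Directed edges: 30 total, each appears once with its reverse present → watertight.

128.24 WATERTIGHT


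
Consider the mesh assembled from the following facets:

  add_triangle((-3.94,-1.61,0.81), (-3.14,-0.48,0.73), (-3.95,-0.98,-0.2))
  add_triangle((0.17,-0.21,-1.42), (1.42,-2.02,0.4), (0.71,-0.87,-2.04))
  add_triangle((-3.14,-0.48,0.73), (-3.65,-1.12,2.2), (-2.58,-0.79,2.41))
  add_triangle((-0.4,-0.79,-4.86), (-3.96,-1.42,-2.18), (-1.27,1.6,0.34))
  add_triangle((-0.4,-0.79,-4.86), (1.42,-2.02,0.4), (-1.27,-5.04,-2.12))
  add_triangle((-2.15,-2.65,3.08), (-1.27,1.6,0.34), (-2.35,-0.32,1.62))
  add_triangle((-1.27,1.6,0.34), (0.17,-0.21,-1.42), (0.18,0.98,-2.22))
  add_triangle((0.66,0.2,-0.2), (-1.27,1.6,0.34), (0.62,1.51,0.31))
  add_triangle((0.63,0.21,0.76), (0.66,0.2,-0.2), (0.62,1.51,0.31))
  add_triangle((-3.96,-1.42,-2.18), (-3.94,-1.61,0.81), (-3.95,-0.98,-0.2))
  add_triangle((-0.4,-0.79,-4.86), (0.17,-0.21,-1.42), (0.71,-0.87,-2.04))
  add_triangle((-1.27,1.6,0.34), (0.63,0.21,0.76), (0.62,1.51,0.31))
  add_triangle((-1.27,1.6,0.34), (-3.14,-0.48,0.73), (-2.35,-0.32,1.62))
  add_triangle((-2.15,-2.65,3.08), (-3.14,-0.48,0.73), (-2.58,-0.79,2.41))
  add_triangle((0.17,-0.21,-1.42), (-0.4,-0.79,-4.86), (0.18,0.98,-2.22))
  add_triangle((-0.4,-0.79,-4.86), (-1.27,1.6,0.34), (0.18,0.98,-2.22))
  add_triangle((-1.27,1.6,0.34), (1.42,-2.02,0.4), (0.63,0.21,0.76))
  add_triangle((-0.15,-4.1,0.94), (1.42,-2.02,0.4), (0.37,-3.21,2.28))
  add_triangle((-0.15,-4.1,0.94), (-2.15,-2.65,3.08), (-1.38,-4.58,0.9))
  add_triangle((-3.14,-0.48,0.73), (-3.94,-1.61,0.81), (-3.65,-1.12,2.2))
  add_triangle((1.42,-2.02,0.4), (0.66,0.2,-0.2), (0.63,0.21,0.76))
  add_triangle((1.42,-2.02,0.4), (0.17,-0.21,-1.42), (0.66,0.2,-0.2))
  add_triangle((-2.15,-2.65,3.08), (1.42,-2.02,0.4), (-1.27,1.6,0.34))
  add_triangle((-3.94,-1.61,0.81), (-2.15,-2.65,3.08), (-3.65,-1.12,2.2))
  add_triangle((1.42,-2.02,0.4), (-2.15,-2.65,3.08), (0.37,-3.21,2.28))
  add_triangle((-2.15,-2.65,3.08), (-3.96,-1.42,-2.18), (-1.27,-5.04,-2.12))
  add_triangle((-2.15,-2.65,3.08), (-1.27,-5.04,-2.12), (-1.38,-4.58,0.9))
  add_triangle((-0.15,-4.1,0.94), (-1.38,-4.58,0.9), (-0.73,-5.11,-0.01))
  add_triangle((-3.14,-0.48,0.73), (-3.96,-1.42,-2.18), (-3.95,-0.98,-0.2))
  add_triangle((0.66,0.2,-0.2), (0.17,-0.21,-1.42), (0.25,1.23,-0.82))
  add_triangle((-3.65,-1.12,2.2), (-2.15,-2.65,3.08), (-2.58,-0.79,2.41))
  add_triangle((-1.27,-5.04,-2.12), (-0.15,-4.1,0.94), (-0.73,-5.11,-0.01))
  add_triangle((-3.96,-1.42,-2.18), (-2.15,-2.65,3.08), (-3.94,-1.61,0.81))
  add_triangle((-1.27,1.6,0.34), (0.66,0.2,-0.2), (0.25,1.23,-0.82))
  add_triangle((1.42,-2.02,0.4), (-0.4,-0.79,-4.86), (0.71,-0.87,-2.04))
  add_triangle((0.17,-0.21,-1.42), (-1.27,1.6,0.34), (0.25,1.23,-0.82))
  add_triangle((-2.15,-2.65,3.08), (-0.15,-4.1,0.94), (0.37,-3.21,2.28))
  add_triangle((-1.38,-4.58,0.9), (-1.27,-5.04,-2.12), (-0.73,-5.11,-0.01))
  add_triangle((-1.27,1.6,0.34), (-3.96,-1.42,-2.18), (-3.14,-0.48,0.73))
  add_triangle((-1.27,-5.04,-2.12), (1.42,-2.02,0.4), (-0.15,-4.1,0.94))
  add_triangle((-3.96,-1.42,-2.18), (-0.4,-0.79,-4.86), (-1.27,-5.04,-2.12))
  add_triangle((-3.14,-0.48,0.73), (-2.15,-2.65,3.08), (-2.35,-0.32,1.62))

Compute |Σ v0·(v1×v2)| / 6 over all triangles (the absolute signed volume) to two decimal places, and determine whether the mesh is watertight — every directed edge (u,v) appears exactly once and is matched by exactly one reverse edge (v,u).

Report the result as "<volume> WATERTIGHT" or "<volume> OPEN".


75.79 WATERTIGHT

Per-triangle v0·(v1×v2)/6:
  t1: +0.5689
  t2: -0.0318
  t3: +0.2526
  t4: +5.8508
  t5: +7.1256
  t6: +0.6152
  t7: -0.3492
  t8: +0.1152
  t9: +0.1372
  t10: +1.1150
  t11: +0.1399
  t12: +0.3492
  t13: +1.0072
  t14: -1.6649
  t15: +0.3055
  t16: +1.8636
  t17: +0.2112
  t18: +1.5972
  t19: +2.2589
  t20: +0.7439
  t21: +0.2580
  t22: +0.3927
  t23: +0.7624
  t24: +2.3298
  t25: -0.5986
  t26: +14.6630
  t27: +2.7232
  t28: +0.9232
  t29: +0.1336
  t30: +0.1952
  t31: +1.0369
  t32: +0.3390
  t33: +3.1396
  t34: +0.1568
  t35: +0.8778
  t36: +0.4488
  t37: +2.9897
  t38: +1.7300
  t39: +2.8922
  t40: +3.3906
  t41: +13.4329
  t42: +1.3573
Σ = +75.7855 → |volume| = 75.79

Directed edges: 126 total, each appears once with its reverse present → watertight.


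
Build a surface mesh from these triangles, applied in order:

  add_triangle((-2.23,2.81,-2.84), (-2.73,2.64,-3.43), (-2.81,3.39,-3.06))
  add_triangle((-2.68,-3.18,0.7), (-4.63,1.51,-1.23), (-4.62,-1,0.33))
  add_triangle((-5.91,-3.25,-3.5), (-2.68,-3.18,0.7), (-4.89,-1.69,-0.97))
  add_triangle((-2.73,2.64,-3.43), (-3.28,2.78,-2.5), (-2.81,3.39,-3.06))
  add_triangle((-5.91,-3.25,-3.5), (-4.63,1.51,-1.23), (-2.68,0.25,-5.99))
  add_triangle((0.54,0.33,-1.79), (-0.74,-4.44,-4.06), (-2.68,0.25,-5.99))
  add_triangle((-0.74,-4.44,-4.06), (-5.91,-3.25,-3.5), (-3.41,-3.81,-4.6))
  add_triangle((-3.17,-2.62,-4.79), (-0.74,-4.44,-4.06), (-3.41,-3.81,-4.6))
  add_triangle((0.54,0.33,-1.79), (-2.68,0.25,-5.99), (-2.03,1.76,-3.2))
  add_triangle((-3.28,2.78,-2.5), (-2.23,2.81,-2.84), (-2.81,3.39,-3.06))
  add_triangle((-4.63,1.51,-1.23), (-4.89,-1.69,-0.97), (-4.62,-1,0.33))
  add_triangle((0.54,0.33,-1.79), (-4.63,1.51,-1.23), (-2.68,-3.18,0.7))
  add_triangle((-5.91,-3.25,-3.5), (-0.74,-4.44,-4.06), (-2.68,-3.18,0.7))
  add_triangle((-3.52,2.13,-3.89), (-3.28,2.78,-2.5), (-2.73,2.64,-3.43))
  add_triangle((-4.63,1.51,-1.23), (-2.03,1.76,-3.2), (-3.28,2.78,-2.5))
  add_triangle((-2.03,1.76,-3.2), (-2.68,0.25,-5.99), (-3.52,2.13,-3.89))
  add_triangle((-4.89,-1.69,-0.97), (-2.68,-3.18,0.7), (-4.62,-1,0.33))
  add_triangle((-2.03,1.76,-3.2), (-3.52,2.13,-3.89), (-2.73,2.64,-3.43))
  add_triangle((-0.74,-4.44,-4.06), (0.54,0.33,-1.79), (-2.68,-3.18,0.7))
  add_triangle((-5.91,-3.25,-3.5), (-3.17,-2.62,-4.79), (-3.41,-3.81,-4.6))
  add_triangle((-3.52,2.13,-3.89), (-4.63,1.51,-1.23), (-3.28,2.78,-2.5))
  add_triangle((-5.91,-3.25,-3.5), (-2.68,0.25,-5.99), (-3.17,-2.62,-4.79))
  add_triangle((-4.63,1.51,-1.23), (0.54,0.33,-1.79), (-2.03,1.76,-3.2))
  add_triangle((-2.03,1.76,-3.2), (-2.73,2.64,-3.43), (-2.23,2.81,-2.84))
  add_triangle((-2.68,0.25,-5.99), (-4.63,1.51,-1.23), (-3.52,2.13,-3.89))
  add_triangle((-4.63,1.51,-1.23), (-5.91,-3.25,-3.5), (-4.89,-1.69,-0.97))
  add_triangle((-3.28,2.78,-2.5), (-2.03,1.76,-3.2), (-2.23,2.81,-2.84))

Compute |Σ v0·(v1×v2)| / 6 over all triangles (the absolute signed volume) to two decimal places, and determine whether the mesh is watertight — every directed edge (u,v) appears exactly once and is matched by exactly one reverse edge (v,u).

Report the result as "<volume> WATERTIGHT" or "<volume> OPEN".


Per-triangle v0·(v1×v2)/6:
  t1: +0.1516
  t2: -2.1407
  t3: +5.4876
  t4: +0.5800
  t5: +20.1578
  t6: +6.4447
  t7: +3.3491
  t8: +2.6591
  t9: +2.3297
  t10: -0.1668
  t11: +3.3110
  t12: -5.4971
  t13: +15.1727
  t14: +0.8447
  t15: -2.1317
  t16: +1.7143
  t17: +2.8884
  t18: +0.4257
  t19: -2.0331
  t20: +3.3223
  t21: +2.6656
  t22: +8.7479
  t23: -0.5990
  t24: +0.1967
  t25: +5.4225
  t26: +6.2067
  t27: -0.8066
Σ = +78.7031 → |volume| = 78.70

Directed edges: 81 total; 3 unmatched, e.g. (-0.74,-4.44,-4.06)→(-2.68,0.25,-5.99) → open.

78.70 OPEN


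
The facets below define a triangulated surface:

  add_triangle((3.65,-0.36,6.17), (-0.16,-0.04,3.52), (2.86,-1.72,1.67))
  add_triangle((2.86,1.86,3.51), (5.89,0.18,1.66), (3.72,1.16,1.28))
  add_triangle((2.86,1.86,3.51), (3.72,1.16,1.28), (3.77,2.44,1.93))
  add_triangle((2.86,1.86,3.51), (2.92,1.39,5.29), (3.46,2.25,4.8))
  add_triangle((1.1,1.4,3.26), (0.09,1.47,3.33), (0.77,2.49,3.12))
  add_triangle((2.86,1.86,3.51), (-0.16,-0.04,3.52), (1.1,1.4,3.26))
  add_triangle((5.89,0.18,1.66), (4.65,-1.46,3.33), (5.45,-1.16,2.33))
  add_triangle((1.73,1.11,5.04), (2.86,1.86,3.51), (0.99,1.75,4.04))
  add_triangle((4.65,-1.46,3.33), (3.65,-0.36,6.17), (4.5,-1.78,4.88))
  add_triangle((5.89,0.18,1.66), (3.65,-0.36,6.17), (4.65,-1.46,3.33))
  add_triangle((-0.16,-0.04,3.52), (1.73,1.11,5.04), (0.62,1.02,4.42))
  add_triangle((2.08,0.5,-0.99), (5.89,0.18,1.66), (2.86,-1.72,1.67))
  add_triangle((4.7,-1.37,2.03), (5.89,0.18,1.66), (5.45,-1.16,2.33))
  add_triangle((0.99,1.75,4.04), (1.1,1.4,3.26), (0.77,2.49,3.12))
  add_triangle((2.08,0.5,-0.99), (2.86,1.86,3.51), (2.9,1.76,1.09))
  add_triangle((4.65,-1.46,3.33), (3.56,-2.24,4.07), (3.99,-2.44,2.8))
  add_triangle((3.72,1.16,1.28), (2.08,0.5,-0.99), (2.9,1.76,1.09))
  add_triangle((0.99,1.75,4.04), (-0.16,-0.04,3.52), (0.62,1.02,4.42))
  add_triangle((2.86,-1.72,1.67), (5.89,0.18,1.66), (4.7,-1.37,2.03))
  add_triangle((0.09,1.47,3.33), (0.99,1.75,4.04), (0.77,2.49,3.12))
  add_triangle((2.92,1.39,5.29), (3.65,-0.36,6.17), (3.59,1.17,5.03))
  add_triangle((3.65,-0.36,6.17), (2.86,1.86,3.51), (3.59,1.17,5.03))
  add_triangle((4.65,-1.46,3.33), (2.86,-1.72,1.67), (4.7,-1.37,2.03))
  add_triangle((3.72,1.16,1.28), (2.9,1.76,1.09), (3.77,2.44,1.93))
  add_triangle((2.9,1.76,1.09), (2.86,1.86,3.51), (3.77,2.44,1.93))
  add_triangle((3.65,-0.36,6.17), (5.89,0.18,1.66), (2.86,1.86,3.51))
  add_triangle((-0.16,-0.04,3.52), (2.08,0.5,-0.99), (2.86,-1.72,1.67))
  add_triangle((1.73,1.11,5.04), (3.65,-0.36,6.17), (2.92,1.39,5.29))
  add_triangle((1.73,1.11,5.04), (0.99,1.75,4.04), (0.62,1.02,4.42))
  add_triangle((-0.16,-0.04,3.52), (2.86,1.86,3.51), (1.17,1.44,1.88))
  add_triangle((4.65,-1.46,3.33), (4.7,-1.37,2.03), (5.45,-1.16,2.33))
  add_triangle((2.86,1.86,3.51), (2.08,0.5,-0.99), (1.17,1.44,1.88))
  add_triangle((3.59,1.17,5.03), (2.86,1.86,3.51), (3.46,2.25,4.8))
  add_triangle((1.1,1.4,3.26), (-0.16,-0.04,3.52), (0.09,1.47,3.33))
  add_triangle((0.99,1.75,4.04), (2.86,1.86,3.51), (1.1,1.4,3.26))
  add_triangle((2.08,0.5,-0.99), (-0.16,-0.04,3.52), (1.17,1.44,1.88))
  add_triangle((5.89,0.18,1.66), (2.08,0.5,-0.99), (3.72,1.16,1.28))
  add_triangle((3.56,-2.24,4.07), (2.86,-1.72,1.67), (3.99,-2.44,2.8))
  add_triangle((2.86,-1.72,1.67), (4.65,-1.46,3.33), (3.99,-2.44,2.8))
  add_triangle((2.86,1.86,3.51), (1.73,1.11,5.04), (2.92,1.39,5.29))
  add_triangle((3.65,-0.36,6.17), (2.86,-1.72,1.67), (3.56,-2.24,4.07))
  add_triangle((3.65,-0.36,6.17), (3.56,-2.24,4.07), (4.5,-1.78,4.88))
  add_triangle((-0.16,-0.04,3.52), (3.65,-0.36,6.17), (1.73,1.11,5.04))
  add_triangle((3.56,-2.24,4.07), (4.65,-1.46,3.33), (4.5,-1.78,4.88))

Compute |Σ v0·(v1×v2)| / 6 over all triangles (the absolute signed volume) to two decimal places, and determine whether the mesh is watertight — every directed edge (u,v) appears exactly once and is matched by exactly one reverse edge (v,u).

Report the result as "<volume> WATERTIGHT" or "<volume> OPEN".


42.37 OPEN

Per-triangle v0·(v1×v2)/6:
  t1: +3.4230
  t2: +2.3744
  t3: +1.6003
  t4: -0.1342
  t5: -0.6398
  t6: -1.1545
  t7: +1.3811
  t8: +1.5583
  t9: +2.0214
  t10: +7.1511
  t11: +0.6679
  t12: +2.4265
  t13: +0.2612
  t14: +0.2309
  t15: -0.7908
  t16: +1.4490
  t17: +0.8964
  t18: +0.1280
  t19: -0.0322
  t20: +0.5567
  t21: +1.3884
  t22: -0.1253
  t23: +0.8820
  t24: +0.2635
  t25: -0.1481
  t26: +10.1981
  t27: -2.8726
  t28: +1.8838
  t29: +0.6328
  t30: +1.1894
  t31: +0.4418
  t32: +0.9663
  t33: +0.3073
  t34: -0.9007
  t35: -0.0852
  t36: -1.3847
  t37: +1.7182
  t38: -0.0162
  t39: +0.3114
  t40: +0.6954
  t41: -1.9324
  t42: +1.5500
  t43: +3.0248
  t44: +1.0089
Σ = +42.3715 → |volume| = 42.37

Directed edges: 132 total; 6 unmatched, e.g. (2.92,1.39,5.29)→(3.46,2.25,4.8) → open.


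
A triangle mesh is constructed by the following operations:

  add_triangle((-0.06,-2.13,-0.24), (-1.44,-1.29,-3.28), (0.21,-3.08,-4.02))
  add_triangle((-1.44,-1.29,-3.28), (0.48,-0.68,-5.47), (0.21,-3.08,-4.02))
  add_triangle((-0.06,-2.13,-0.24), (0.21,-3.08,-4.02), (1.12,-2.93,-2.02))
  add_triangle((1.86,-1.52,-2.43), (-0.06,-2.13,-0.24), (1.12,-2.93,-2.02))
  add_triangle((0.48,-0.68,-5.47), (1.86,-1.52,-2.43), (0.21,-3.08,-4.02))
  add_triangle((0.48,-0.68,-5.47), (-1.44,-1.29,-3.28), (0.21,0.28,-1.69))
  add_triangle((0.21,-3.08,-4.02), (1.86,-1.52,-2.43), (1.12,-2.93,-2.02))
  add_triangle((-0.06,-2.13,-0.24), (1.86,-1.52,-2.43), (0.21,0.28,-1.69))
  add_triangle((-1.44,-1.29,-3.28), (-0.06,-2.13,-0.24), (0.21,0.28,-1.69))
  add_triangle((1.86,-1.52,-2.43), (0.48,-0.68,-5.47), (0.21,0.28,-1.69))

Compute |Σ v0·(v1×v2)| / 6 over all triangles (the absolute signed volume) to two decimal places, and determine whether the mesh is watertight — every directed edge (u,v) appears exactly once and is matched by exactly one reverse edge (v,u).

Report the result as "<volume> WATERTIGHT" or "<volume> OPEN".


12.99 WATERTIGHT

Per-triangle v0·(v1×v2)/6:
  t1: +2.1605
  t2: +3.9496
  t3: +1.3900
  t4: +0.1772
  t5: +4.0323
  t6: +0.7224
  t7: +1.8374
  t8: -1.0008
  t9: -1.0828
  t10: +0.8043
Σ = +12.9900 → |volume| = 12.99

Directed edges: 30 total, each appears once with its reverse present → watertight.


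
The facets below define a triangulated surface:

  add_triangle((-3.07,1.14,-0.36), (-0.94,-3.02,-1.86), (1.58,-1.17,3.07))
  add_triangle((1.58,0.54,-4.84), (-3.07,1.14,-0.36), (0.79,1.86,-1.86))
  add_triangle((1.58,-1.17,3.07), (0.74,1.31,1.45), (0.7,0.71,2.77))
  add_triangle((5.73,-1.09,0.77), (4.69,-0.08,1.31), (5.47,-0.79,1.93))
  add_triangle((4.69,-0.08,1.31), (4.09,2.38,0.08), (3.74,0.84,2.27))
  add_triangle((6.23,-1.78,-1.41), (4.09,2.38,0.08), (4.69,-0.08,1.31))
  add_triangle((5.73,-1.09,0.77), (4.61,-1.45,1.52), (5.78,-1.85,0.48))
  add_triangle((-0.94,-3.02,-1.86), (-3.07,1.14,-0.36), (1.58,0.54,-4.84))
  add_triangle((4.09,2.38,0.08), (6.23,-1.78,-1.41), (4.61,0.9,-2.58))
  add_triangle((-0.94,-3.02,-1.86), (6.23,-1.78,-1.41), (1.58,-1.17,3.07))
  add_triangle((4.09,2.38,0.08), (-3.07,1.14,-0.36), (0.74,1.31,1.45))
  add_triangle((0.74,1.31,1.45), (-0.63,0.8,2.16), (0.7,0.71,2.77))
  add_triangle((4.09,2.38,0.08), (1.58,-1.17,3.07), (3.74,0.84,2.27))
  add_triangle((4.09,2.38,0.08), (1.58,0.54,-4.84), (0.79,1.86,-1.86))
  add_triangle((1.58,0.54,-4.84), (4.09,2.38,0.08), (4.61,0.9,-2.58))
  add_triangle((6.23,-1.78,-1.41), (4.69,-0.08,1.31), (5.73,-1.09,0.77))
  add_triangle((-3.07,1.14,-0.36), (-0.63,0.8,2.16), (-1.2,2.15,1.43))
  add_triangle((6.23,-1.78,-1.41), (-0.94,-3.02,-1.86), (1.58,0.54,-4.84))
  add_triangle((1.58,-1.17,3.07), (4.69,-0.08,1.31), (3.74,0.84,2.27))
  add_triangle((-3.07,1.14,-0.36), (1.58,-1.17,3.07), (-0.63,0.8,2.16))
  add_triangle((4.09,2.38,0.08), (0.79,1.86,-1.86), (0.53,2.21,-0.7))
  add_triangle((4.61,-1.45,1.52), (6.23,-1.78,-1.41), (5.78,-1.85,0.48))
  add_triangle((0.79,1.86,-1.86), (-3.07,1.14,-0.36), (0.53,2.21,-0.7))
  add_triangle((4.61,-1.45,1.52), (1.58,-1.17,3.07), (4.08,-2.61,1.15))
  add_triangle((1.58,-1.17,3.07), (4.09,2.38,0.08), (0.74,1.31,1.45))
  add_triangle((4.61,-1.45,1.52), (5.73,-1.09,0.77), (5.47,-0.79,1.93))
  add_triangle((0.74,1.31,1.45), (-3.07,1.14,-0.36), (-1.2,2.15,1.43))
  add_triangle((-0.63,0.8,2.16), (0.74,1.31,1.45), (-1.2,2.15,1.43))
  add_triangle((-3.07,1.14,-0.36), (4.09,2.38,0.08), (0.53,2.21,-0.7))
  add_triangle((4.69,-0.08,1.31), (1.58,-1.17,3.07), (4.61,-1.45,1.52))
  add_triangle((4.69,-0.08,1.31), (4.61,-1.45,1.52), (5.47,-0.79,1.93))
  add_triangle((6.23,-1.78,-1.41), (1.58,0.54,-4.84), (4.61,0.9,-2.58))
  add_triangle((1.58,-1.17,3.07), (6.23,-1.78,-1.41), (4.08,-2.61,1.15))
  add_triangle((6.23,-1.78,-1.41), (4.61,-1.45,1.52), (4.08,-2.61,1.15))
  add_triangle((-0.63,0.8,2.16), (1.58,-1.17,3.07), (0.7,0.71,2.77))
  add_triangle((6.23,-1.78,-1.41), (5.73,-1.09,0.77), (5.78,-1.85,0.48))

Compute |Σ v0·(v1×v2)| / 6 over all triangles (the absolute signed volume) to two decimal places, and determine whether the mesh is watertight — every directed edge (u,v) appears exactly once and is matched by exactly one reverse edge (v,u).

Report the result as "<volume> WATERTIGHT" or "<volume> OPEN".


Per-triangle v0·(v1×v2)/6:
  t1: +5.4950
  t2: +4.4112
  t3: +0.6859
  t4: +0.7642
  t5: +3.0970
  t6: +7.4222
  t7: +0.8078
  t8: +9.6715
  t9: +7.9771
  t10: +13.2505
  t11: +3.0435
  t12: +0.5519
  t13: -0.3605
  t14: +5.1345
  t15: +5.2282
  t16: +1.3568
  t17: +1.4932
  t18: +17.4395
  t19: +2.9519
  t20: +1.5022
  t21: +1.7530
  t22: -0.2818
  t23: +1.5649
  t24: +2.6993
  t25: +3.8664
  t26: +0.8694
  t27: +0.0848
  t28: +0.8962
  t29: +1.0283
  t30: +2.6102
  t31: -0.3045
  t32: +8.7372
  t33: -3.5932
  t34: +3.5581
  t35: +0.9708
  t36: +1.4420
Σ = +117.8246 → |volume| = 117.82

Directed edges: 108 total, each appears once with its reverse present → watertight.

117.82 WATERTIGHT


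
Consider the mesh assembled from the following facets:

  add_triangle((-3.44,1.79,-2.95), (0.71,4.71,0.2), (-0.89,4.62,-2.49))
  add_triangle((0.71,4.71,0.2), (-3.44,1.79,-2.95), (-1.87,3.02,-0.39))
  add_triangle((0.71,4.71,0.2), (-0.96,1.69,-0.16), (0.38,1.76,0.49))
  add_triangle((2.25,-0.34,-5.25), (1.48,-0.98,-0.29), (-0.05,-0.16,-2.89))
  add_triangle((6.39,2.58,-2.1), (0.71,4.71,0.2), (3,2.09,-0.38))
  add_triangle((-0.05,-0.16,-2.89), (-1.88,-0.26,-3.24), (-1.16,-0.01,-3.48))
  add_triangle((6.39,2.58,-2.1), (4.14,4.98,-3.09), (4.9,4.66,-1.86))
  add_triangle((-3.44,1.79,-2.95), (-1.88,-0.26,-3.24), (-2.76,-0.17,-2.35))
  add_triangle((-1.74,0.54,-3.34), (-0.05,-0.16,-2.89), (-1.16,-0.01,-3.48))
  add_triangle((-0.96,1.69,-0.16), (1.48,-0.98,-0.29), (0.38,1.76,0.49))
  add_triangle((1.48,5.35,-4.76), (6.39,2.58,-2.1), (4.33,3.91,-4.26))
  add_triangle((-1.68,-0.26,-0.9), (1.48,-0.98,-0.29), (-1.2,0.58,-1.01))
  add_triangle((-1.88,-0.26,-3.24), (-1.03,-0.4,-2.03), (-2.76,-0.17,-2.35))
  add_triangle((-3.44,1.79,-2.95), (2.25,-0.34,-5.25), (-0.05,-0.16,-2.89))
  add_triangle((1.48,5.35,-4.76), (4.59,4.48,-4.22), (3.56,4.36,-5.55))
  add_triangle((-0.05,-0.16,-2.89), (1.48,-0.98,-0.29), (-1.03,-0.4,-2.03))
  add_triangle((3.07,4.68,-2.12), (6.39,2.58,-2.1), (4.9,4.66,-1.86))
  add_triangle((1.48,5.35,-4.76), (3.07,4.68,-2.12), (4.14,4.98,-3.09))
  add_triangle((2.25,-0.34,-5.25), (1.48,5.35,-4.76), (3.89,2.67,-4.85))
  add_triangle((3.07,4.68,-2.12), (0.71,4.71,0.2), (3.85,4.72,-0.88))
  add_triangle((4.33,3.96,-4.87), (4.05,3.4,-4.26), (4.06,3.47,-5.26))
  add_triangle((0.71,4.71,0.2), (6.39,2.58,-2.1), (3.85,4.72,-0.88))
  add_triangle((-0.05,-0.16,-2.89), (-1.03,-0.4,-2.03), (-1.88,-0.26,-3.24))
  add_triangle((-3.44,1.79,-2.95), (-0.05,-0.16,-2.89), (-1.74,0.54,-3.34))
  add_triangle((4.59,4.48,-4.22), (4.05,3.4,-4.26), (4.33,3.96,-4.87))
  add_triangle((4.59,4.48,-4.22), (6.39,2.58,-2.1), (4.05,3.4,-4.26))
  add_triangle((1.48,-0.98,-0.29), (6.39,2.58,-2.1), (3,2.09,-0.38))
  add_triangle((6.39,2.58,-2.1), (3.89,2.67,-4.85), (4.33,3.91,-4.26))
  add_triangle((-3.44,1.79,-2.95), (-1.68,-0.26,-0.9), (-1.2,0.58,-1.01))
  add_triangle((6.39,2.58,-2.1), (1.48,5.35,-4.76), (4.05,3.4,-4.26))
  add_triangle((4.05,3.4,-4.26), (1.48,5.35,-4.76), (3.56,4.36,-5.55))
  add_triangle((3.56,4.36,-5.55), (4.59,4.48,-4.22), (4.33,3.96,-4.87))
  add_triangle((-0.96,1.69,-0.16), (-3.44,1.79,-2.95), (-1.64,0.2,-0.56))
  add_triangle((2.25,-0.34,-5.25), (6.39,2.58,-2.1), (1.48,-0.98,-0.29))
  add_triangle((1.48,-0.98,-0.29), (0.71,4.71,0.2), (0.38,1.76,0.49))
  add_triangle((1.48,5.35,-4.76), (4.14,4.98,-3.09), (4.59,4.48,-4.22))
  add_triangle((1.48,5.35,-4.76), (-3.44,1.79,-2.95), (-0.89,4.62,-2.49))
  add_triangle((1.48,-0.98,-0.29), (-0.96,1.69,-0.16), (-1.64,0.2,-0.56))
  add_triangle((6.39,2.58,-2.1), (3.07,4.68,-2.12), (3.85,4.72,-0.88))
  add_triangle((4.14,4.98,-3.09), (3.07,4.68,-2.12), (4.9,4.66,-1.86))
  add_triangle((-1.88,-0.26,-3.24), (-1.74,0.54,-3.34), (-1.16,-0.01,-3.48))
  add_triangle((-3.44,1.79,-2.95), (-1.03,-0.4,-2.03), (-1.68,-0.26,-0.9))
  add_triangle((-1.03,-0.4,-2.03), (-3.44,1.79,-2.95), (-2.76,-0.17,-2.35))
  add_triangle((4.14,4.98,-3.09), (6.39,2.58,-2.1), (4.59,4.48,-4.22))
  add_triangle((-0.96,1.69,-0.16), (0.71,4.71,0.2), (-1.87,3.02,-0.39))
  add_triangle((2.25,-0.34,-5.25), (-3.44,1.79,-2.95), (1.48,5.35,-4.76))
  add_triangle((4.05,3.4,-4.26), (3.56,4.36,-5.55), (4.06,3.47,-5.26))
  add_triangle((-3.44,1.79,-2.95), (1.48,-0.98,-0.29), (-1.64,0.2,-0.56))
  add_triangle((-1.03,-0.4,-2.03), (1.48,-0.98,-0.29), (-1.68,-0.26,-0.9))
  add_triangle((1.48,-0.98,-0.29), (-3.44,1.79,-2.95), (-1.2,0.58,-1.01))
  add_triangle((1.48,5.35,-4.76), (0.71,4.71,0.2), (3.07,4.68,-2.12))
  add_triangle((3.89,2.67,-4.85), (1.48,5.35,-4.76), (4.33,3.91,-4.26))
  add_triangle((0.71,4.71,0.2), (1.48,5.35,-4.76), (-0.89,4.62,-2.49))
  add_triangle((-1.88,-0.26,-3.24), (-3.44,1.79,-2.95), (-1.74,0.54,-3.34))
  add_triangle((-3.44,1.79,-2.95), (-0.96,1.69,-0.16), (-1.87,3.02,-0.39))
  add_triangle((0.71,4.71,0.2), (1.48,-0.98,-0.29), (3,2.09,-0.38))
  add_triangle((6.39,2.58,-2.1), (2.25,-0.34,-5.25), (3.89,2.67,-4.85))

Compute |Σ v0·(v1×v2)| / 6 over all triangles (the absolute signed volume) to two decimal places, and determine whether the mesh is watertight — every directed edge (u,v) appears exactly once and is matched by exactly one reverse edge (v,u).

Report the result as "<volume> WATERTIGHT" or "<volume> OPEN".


Per-triangle v0·(v1×v2)/6:
  t1: +4.0543
  t2: +4.0142
  t3: +0.3751
  t4: +1.0516
  t5: +2.4488
  t6: +0.2032
  t7: +4.0594
  t8: +1.5109
  t9: +0.2360
  t10: -0.3195
  t11: +4.5201
  t12: -0.3565
  t13: +0.1773
  t14: +2.1218
  t15: +4.5006
  t16: +0.6676
  t17: -2.2583
  t18: +2.9118
  t19: +10.4306
  t20: +3.7073
  t21: +0.2039
  t22: -0.3540
  t23: +0.2140
  t24: +0.3994
  t25: +0.2668
  t26: +3.0976
  t27: +1.2018
  t28: +4.9010
  t29: -0.0014
  t30: -6.7925
  t31: -2.0405
  t32: +1.0659
  t33: +0.8261
  t34: +7.8393
  t35: +0.5530
  t36: +4.5824
  t37: +8.3102
  t38: -0.3053
  t39: +5.1574
  t40: +1.3700
  t41: +0.3461
  t42: +1.0358
  t43: -1.0650
  t44: +4.7160
  t45: +0.0711
  t46: +22.3201
  t47: -0.8409
  t48: +0.6859
  t49: +0.4275
  t50: -0.0420
  t51: +8.0310
  t52: +4.9720
  t53: +7.6310
  t54: +0.9708
  t55: -0.0500
  t56: +0.0754
  t57: +10.0300
Σ = +133.8666 → |volume| = 133.87

Directed edges: 171 total; 3 unmatched, e.g. (4.06,3.47,-5.26)→(4.33,3.96,-4.87) → open.

133.87 OPEN


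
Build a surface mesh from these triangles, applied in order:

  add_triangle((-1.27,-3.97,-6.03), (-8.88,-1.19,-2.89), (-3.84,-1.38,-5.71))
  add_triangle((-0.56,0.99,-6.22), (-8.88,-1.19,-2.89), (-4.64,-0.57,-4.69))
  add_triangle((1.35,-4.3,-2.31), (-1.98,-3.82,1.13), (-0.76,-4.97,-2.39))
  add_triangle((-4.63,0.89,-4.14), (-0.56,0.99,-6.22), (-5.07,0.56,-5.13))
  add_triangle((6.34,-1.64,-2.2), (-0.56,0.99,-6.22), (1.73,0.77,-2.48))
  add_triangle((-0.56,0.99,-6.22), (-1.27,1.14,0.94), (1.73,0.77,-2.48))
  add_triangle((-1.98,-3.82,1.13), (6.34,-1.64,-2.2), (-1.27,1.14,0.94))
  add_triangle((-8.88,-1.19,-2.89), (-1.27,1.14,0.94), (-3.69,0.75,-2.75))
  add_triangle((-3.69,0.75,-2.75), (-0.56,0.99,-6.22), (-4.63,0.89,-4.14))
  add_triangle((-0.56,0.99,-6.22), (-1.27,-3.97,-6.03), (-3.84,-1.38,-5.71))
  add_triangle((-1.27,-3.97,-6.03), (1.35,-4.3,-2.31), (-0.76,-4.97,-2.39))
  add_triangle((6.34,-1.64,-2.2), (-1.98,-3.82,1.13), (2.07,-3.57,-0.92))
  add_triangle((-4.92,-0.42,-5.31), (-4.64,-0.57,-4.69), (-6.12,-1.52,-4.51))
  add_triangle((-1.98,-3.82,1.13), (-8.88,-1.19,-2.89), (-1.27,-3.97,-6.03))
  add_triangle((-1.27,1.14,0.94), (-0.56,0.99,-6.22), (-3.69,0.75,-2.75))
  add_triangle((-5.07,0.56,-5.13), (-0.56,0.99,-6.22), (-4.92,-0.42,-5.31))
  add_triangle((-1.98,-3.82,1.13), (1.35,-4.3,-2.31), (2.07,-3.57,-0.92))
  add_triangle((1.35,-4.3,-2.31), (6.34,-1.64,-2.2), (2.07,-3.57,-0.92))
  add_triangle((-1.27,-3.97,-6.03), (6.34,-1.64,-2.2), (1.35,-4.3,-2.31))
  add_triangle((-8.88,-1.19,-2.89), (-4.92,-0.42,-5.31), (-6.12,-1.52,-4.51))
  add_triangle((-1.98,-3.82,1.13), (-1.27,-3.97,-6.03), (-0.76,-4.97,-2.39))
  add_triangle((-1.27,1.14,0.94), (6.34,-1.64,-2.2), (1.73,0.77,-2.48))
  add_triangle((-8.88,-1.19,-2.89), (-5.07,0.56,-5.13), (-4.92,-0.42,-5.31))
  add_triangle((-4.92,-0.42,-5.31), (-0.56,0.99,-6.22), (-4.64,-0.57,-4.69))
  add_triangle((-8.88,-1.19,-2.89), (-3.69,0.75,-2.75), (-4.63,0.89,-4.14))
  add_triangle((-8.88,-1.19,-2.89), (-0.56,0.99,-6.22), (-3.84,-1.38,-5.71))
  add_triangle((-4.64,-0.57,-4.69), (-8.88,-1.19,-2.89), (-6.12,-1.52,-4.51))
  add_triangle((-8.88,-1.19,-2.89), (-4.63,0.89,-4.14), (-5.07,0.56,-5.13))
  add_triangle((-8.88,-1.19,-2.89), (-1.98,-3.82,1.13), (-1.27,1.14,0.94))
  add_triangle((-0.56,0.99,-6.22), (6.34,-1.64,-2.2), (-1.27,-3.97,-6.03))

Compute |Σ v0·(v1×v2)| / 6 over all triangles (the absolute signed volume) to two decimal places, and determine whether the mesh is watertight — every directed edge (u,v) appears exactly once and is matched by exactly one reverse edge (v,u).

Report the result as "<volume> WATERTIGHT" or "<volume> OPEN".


220.57 WATERTIGHT

Per-triangle v0·(v1×v2)/6:
  t1: +17.8895
  t2: -4.5495
  t3: +4.6538
  t4: +2.2359
  t5: +6.5734
  t6: +3.1383
  t7: +2.6655
  t8: +5.4964
  t9: +0.5537
  t10: +15.2719
  t11: +6.9857
  t12: +2.3436
  t13: +0.0388
  t14: +39.5275
  t15: +4.1636
  t16: +4.8626
  t17: +4.4382
  t18: +5.0629
  t19: +18.6485
  t20: +4.7335
  t21: +6.3939
  t22: +2.2541
  t23: +5.5706
  t24: +0.5303
  t25: +1.3869
  t26: +14.7637
  t27: -3.4868
  t28: +2.9493
  t29: +10.5604
  t30: +34.9130
Σ = +220.5693 → |volume| = 220.57

Directed edges: 90 total, each appears once with its reverse present → watertight.


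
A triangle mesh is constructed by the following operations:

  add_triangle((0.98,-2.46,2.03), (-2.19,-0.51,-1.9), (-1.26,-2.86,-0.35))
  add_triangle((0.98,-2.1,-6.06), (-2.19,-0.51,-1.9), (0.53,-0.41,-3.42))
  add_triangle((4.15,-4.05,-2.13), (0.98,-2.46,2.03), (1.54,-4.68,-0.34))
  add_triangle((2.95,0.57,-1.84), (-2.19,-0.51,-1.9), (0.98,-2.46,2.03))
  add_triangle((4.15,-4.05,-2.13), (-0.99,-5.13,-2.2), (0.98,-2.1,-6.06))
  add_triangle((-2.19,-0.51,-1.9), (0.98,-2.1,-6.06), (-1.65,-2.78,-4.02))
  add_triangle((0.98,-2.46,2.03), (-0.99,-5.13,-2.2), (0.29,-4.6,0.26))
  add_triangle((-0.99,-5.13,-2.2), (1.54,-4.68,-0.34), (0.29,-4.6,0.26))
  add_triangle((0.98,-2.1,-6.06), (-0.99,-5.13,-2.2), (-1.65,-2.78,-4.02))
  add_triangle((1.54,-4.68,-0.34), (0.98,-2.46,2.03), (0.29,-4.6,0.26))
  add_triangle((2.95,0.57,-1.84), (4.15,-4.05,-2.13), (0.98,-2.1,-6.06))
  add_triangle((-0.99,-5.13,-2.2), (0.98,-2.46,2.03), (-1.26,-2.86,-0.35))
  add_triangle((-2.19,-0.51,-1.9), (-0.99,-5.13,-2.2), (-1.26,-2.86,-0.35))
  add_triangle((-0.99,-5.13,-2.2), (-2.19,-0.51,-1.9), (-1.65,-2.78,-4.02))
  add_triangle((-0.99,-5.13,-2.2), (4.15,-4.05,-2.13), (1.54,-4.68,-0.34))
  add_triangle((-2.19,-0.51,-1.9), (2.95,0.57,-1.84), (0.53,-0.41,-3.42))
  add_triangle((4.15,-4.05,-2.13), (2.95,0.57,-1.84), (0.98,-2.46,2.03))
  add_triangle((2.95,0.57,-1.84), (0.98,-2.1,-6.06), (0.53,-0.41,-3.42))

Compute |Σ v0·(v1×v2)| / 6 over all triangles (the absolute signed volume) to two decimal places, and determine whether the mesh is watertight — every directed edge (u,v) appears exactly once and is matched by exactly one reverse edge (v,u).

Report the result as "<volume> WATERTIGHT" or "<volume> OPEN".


80.82 WATERTIGHT

Per-triangle v0·(v1×v2)/6:
  t1: +0.3760
  t2: +1.9516
  t3: +5.0978
  t4: -4.3670
  t5: +21.2890
  t6: +3.8429
  t7: +0.3294
  t8: +2.9853
  t9: +8.2613
  t10: +2.1872
  t11: +13.5140
  t12: +2.9578
  t13: +2.5853
  t14: +3.4563
  t15: +7.8502
  t16: +0.6909
  t17: +5.7035
  t18: +2.1047
Σ = +80.8164 → |volume| = 80.82

Directed edges: 54 total, each appears once with its reverse present → watertight.
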